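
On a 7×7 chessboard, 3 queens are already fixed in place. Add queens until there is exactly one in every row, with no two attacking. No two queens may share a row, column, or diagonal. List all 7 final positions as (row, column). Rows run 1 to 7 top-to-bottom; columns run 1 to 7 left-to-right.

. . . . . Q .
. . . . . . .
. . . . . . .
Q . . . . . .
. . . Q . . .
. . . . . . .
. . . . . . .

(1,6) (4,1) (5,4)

Row 2: attacked by (1,6)→{5,6,7}; (4,1)→{1,3}; (5,4)→{1,4,7}. Safe: 2. Place at column 2.
Row 3: attacked by (1,6)→{4,6}; (2,2)→{1,2,3}; (4,1)→{1,2}; (5,4)→{2,4,6}. Safe: 5, 7. Place at column 5.
Row 6: attacked by (1,6)→{1,6}; (2,2)→{2,6}; (3,5)→{2,5}; (4,1)→{1,3}; (5,4)→{3,4,5}. Safe: 7. Place at column 7.
Row 7: attacked by (1,6)→{6}; (2,2)→{2,7}; (3,5)→{1,5}; (4,1)→{1,4}; (5,4)→{2,4,6}; (6,7)→{6,7}. Safe: 3. Place at column 3.
Columns [6, 2, 5, 1, 4, 7, 3], r−c [-5, 0, -2, 3, 1, -1, 4], r+c [7, 4, 8, 5, 9, 13, 10] are all distinct, so no two queens attack.

(1,6) (2,2) (3,5) (4,1) (5,4) (6,7) (7,3)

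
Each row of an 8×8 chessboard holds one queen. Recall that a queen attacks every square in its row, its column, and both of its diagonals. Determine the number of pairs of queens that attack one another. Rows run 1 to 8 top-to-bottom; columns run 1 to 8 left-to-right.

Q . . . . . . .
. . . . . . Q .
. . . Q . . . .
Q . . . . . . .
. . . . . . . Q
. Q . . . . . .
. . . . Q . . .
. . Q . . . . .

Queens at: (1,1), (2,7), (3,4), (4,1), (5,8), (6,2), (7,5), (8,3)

Same column: (1,1)–(4,1) (column 1).
Total attacking pairs: 1.

1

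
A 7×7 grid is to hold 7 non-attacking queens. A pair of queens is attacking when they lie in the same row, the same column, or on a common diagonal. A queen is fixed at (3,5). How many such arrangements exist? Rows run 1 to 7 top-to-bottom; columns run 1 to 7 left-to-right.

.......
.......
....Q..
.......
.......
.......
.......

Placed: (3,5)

6

Branch on row 1: col 1 → 1; col 2 → 1; col 4 → 2; col 6 → 2.
Sum: 1 + 1 + 2 + 2 = 6.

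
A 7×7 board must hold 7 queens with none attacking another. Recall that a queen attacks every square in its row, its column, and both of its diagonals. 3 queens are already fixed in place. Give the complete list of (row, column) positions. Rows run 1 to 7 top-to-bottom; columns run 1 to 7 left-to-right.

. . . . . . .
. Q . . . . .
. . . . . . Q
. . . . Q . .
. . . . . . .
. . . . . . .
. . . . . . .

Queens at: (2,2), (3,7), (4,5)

(1,4) (2,2) (3,7) (4,5) (5,3) (6,1) (7,6)

Row 1: attacked by (2,2)→{1,2,3}; (3,7)→{5,7}; (4,5)→{2,5}. Safe: 4, 6. Place at column 4.
Row 5: attacked by (1,4)→{4}; (2,2)→{2,5}; (3,7)→{5,7}; (4,5)→{4,5,6}. Safe: 1, 3. Place at column 3.
Row 6: attacked by (1,4)→{4}; (2,2)→{2,6}; (3,7)→{4,7}; (4,5)→{3,5,7}; (5,3)→{2,3,4}. Safe: 1. Place at column 1.
Row 7: attacked by (1,4)→{4}; (2,2)→{2,7}; (3,7)→{3,7}; (4,5)→{2,5}; (5,3)→{1,3,5}; (6,1)→{1,2}. Safe: 6. Place at column 6.
Columns [4, 2, 7, 5, 3, 1, 6], r−c [-3, 0, -4, -1, 2, 5, 1], r+c [5, 4, 10, 9, 8, 7, 13] are all distinct, so no two queens attack.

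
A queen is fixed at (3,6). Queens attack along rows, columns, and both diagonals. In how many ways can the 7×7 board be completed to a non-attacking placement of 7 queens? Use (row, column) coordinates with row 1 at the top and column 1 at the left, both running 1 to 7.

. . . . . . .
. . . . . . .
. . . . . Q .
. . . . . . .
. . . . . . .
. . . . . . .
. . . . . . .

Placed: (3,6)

Branch on row 1: col 1 → 0; col 2 → 1; col 3 → 2; col 5 → 2; col 7 → 1.
Sum: 0 + 1 + 2 + 2 + 1 = 6.

6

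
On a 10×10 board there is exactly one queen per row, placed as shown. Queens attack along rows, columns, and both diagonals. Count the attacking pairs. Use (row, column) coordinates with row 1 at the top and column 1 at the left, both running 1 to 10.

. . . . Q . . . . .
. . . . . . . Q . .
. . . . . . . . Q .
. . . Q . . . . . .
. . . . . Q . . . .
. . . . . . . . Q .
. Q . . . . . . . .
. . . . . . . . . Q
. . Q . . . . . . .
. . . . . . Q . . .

Same column: (3,9)–(6,9) (column 9).
Same diagonal: (2,8)–(3,9) (|2−3| = |8−9| = 1); (3,9)–(9,3) (|3−9| = |9−3| = 6).
Total attacking pairs: 3.

3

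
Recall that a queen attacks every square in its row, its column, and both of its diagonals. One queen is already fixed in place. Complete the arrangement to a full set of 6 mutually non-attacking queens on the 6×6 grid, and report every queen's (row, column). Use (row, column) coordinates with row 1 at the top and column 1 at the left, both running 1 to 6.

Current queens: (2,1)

Row 1: attacked by (2,1)→{1,2}. Safe: 3, 4, 5, 6. Place at column 4.
Row 3: attacked by (1,4)→{2,4,6}; (2,1)→{1,2}. Safe: 3, 5. Place at column 5.
Row 4: attacked by (1,4)→{1,4}; (2,1)→{1,3}; (3,5)→{4,5,6}. Safe: 2. Place at column 2.
Row 5: attacked by (1,4)→{4}; (2,1)→{1,4}; (3,5)→{3,5}; (4,2)→{1,2,3}. Safe: 6. Place at column 6.
Row 6: attacked by (1,4)→{4}; (2,1)→{1,5}; (3,5)→{2,5}; (4,2)→{2,4}; (5,6)→{5,6}. Safe: 3. Place at column 3.
Columns [4, 1, 5, 2, 6, 3], r−c [-3, 1, -2, 2, -1, 3], r+c [5, 3, 8, 6, 11, 9] are all distinct, so no two queens attack.

(1,4) (2,1) (3,5) (4,2) (5,6) (6,3)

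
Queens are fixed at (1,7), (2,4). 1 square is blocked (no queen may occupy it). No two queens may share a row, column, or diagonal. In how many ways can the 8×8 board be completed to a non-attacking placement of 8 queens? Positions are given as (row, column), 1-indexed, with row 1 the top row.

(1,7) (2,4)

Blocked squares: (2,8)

Branch on row 3: col 1 → 0; col 2 → 2; col 6 → 0; col 8 → 0.
Sum: 0 + 2 + 0 + 0 = 2.

2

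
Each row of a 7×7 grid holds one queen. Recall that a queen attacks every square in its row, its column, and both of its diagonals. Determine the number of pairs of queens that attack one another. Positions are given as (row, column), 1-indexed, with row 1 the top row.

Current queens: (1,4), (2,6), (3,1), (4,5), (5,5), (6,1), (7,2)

Same column: (3,1)–(6,1) (column 1); (4,5)–(5,5) (column 5).
Same diagonal: (4,5)–(7,2) (|4−7| = |5−2| = 3); (6,1)–(7,2) (|6−7| = |1−2| = 1).
Total attacking pairs: 4.

4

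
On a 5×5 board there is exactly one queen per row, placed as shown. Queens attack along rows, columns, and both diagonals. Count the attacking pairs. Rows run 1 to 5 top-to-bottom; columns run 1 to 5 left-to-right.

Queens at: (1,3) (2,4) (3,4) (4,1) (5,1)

4

Same column: (2,4)–(3,4) (column 4); (4,1)–(5,1) (column 1).
Same diagonal: (1,3)–(2,4) (|1−2| = |3−4| = 1); (2,4)–(5,1) (|2−5| = |4−1| = 3).
Total attacking pairs: 4.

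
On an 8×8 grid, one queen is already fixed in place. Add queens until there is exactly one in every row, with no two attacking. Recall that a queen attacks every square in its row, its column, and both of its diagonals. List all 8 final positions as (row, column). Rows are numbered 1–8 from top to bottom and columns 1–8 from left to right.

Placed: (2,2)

Row 1: attacked by (2,2)→{1,2,3}. Safe: 4, 5, 6, 7, 8. Place at column 7.
Row 3: attacked by (1,7)→{5,7}; (2,2)→{1,2,3}. Safe: 4, 6, 8. Place at column 6.
Row 4: attacked by (1,7)→{4,7}; (2,2)→{2,4}; (3,6)→{5,6,7}. Safe: 1, 3, 8. Place at column 3.
Row 5: attacked by (1,7)→{3,7}; (2,2)→{2,5}; (3,6)→{4,6,8}; (4,3)→{2,3,4}. Safe: 1. Place at column 1.
Row 6: attacked by (1,7)→{2,7}; (2,2)→{2,6}; (3,6)→{3,6}; (4,3)→{1,3,5}; (5,1)→{1,2}. Safe: 4, 8. Place at column 4.
Row 7: attacked by (1,7)→{1,7}; (2,2)→{2,7}; (3,6)→{2,6}; (4,3)→{3,6}; (5,1)→{1,3}; (6,4)→{3,4,5}. Safe: 8. Place at column 8.
Row 8: attacked by (1,7)→{7}; (2,2)→{2,8}; (3,6)→{1,6}; (4,3)→{3,7}; (5,1)→{1,4}; (6,4)→{2,4,6}; (7,8)→{7,8}. Safe: 5. Place at column 5.
Columns [7, 2, 6, 3, 1, 4, 8, 5], r−c [-6, 0, -3, 1, 4, 2, -1, 3], r+c [8, 4, 9, 7, 6, 10, 15, 13] are all distinct, so no two queens attack.

(1,7) (2,2) (3,6) (4,3) (5,1) (6,4) (7,8) (8,5)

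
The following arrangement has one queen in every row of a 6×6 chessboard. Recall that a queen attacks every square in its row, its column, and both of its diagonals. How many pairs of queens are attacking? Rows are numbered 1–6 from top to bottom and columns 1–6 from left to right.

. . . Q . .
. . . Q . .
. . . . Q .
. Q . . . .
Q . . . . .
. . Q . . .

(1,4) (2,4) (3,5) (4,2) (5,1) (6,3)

Same column: (1,4)–(2,4) (column 4).
Same diagonal: (2,4)–(3,5) (|2−3| = |4−5| = 1); (2,4)–(4,2) (|2−4| = |4−2| = 2); (2,4)–(5,1) (|2−5| = |4−1| = 3); (4,2)–(5,1) (|4−5| = |2−1| = 1).
Total attacking pairs: 5.

5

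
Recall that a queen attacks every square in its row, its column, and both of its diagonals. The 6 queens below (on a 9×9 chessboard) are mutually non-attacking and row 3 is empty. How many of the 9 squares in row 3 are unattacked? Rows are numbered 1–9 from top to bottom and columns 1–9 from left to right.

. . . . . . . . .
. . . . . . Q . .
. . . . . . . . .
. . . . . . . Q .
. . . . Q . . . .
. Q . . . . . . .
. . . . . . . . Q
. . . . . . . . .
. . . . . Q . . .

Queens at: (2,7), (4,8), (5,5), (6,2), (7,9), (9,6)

2

(2,7) attacks row 3 at column 7 and diagonals 6, 8.
(4,8) attacks row 3 at column 8 and diagonals 7, 9.
(5,5) attacks row 3 at column 5 and diagonals 3, 7.
(6,2) attacks row 3 at column 2 and diagonals 5.
(7,9) attacks row 3 at column 9 and diagonals 5.
(9,6) attacks row 3 at column 6.
Attacked columns: {2, 3, 5, 6, 7, 8, 9}. Safe: {1, 4}.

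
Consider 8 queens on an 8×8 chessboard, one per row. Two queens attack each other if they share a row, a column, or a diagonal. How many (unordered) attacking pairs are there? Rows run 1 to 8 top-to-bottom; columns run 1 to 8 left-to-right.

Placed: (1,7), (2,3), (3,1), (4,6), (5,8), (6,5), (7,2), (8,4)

0

All columns are distinct and no two queens satisfy |Δrow| = |Δcol|, so no pair attacks.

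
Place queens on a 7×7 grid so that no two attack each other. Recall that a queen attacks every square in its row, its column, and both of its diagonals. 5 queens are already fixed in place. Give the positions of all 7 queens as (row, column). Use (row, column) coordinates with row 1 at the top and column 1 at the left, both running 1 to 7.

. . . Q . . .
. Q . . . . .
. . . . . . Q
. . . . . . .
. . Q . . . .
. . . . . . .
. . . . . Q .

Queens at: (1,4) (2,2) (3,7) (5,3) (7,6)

Row 4: attacked by (1,4)→{1,4,7}; (2,2)→{2,4}; (3,7)→{6,7}; (5,3)→{2,3,4}; (7,6)→{3,6}. Safe: 5. Place at column 5.
Row 6: attacked by (1,4)→{4}; (2,2)→{2,6}; (3,7)→{4,7}; (4,5)→{3,5,7}; (5,3)→{2,3,4}; (7,6)→{5,6,7}. Safe: 1. Place at column 1.
Columns [4, 2, 7, 5, 3, 1, 6], r−c [-3, 0, -4, -1, 2, 5, 1], r+c [5, 4, 10, 9, 8, 7, 13] are all distinct, so no two queens attack.

(1,4) (2,2) (3,7) (4,5) (5,3) (6,1) (7,6)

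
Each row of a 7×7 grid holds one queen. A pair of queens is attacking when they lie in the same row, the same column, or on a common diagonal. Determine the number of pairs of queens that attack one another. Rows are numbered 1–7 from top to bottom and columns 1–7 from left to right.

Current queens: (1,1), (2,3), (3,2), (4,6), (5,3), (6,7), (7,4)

Same column: (2,3)–(5,3) (column 3).
Same diagonal: (2,3)–(3,2) (|2−3| = |3−2| = 1); (2,3)–(6,7) (|2−6| = |3−7| = 4).
Total attacking pairs: 3.

3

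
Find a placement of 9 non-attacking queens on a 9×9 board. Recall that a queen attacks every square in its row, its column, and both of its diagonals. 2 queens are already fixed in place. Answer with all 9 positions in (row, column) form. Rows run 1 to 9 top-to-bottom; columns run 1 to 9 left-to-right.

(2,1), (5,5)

Row 1: attacked by (2,1)→{1,2}; (5,5)→{1,5,9}. Safe: 3, 4, 6, 7, 8. Place at column 3.
Row 3: attacked by (1,3)→{1,3,5}; (2,1)→{1,2}; (5,5)→{3,5,7}. Safe: 4, 6, 8, 9. Place at column 6.
Row 4: attacked by (1,3)→{3,6}; (2,1)→{1,3}; (3,6)→{5,6,7}; (5,5)→{4,5,6}. Safe: 2, 8, 9. Place at column 8.
Row 6: attacked by (1,3)→{3,8}; (2,1)→{1,5}; (3,6)→{3,6,9}; (4,8)→{6,8}; (5,5)→{4,5,6}. Safe: 2, 7. Place at column 2.
Row 7: attacked by (1,3)→{3,9}; (2,1)→{1,6}; (3,6)→{2,6}; (4,8)→{5,8}; (5,5)→{3,5,7}; (6,2)→{1,2,3}. Safe: 4. Place at column 4.
Row 8: attacked by (1,3)→{3}; (2,1)→{1,7}; (3,6)→{1,6}; (4,8)→{4,8}; (5,5)→{2,5,8}; (6,2)→{2,4}; (7,4)→{3,4,5}. Safe: 9. Place at column 9.
Row 9: attacked by (1,3)→{3}; (2,1)→{1,8}; (3,6)→{6}; (4,8)→{3,8}; (5,5)→{1,5,9}; (6,2)→{2,5}; (7,4)→{2,4,6}; (8,9)→{8,9}. Safe: 7. Place at column 7.
Columns [3, 1, 6, 8, 5, 2, 4, 9, 7], r−c [-2, 1, -3, -4, 0, 4, 3, -1, 2], r+c [4, 3, 9, 12, 10, 8, 11, 17, 16] are all distinct, so no two queens attack.

(1,3) (2,1) (3,6) (4,8) (5,5) (6,2) (7,4) (8,9) (9,7)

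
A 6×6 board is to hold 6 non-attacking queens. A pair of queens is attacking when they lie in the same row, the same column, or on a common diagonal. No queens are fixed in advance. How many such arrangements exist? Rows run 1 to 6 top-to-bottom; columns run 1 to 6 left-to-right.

4

Branch on row 1: col 1 → 0; col 2 → 1; col 3 → 1; col 4 → 1; col 5 → 1; col 6 → 0.
Sum: 0 + 1 + 1 + 1 + 1 + 0 = 4.
(This is the classic 6-queens count.)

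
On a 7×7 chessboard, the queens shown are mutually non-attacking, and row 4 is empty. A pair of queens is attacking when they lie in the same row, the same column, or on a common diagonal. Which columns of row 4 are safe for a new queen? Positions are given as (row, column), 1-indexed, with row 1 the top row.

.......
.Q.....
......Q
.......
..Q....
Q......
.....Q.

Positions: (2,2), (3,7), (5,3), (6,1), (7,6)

columns 5

(2,2) attacks row 4 at column 2 and diagonals 4.
(3,7) attacks row 4 at column 7 and diagonals 6.
(5,3) attacks row 4 at column 3 and diagonals 2, 4.
(6,1) attacks row 4 at column 1 and diagonals 3.
(7,6) attacks row 4 at column 6 and diagonals 3.
Attacked columns: {1, 2, 3, 4, 6, 7}. Safe: {5}.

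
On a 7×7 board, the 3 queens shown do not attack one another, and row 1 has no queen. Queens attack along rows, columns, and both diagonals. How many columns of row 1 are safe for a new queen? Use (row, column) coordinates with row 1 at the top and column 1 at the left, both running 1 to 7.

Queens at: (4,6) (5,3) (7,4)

3

(4,6) attacks row 1 at column 6 and diagonals 3.
(5,3) attacks row 1 at column 3 and diagonals 7.
(7,4) attacks row 1 at column 4.
Attacked columns: {3, 4, 6, 7}. Safe: {1, 2, 5}.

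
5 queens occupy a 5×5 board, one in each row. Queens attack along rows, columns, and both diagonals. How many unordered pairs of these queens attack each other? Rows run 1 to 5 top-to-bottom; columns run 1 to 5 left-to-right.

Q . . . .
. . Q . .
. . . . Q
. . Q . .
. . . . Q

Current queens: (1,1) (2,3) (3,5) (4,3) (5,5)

Same column: (2,3)–(4,3) (column 3); (3,5)–(5,5) (column 5).
Same diagonal: (1,1)–(5,5) (|1−5| = |1−5| = 4).
Total attacking pairs: 3.

3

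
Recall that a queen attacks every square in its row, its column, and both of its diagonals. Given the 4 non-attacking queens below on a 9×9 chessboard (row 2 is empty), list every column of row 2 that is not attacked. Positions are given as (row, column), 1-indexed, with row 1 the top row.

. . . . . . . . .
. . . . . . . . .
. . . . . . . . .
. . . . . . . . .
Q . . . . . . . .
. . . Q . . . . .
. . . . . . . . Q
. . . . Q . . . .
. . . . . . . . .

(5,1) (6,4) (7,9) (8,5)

(5,1) attacks row 2 at column 1 and diagonals 4.
(6,4) attacks row 2 at column 4 and diagonals 8.
(7,9) attacks row 2 at column 9 and diagonals 4.
(8,5) attacks row 2 at column 5.
Attacked columns: {1, 4, 5, 8, 9}. Safe: {2, 3, 6, 7}.

columns 2, 3, 6, 7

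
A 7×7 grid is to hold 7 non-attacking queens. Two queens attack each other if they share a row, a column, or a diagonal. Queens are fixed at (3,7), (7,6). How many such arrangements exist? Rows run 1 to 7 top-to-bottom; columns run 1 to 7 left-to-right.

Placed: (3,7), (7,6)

2

Branch on row 1: col 1 → 0; col 2 → 1; col 3 → 0; col 4 → 1.
Sum: 0 + 1 + 0 + 1 = 2.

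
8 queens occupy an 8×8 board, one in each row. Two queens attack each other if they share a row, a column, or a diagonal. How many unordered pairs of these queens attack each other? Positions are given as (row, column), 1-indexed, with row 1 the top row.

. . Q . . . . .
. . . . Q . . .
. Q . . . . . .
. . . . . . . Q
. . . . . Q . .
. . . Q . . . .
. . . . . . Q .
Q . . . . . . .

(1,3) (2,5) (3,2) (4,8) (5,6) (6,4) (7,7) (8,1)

All columns are distinct and no two queens satisfy |Δrow| = |Δcol|, so no pair attacks.

0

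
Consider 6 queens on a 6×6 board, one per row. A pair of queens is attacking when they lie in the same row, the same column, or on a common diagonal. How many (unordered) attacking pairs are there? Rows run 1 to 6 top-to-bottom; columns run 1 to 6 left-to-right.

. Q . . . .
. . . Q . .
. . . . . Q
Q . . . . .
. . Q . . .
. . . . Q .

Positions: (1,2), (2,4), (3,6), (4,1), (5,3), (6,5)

All columns are distinct and no two queens satisfy |Δrow| = |Δcol|, so no pair attacks.

0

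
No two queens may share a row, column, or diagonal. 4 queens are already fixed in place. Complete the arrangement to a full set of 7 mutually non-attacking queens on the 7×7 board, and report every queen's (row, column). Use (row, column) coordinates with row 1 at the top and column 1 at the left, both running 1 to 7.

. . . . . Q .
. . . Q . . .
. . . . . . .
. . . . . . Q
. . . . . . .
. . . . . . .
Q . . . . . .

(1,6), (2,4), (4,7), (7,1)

Row 3: attacked by (1,6)→{4,6}; (2,4)→{3,4,5}; (4,7)→{6,7}; (7,1)→{1,5}. Safe: 2. Place at column 2.
Row 5: attacked by (1,6)→{2,6}; (2,4)→{1,4,7}; (3,2)→{2,4}; (4,7)→{6,7}; (7,1)→{1,3}. Safe: 5. Place at column 5.
Row 6: attacked by (1,6)→{1,6}; (2,4)→{4}; (3,2)→{2,5}; (4,7)→{5,7}; (5,5)→{4,5,6}; (7,1)→{1,2}. Safe: 3. Place at column 3.
Columns [6, 4, 2, 7, 5, 3, 1], r−c [-5, -2, 1, -3, 0, 3, 6], r+c [7, 6, 5, 11, 10, 9, 8] are all distinct, so no two queens attack.

(1,6) (2,4) (3,2) (4,7) (5,5) (6,3) (7,1)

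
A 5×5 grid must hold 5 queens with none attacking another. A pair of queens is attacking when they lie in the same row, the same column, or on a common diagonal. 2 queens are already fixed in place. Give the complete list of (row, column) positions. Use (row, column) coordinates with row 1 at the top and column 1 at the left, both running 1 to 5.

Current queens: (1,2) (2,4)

Row 3: attacked by (1,2)→{2,4}; (2,4)→{3,4,5}. Safe: 1. Place at column 1.
Row 4: attacked by (1,2)→{2,5}; (2,4)→{2,4}; (3,1)→{1,2}. Safe: 3. Place at column 3.
Row 5: attacked by (1,2)→{2}; (2,4)→{1,4}; (3,1)→{1,3}; (4,3)→{2,3,4}. Safe: 5. Place at column 5.
Columns [2, 4, 1, 3, 5], r−c [-1, -2, 2, 1, 0], r+c [3, 6, 4, 7, 10] are all distinct, so no two queens attack.

(1,2) (2,4) (3,1) (4,3) (5,5)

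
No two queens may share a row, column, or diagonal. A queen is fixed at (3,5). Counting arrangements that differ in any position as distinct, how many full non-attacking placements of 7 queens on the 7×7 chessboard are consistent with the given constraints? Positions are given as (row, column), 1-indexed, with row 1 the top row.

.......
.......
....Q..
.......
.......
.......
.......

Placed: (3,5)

Branch on row 1: col 1 → 1; col 2 → 1; col 4 → 2; col 6 → 2.
Sum: 1 + 1 + 2 + 2 = 6.

6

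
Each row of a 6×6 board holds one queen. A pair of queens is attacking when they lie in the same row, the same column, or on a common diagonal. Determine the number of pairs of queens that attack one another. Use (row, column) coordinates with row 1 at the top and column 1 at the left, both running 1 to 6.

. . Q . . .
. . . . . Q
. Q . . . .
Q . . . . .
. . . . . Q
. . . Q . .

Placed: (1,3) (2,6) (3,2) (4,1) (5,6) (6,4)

2

Same column: (2,6)–(5,6) (column 6).
Same diagonal: (3,2)–(4,1) (|3−4| = |2−1| = 1).
Total attacking pairs: 2.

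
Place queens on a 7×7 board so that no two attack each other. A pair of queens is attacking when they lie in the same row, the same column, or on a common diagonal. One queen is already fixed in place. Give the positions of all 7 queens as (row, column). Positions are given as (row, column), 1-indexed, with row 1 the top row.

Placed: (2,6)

Row 1: attacked by (2,6)→{5,6,7}. Safe: 1, 2, 3, 4. Place at column 3.
Row 3: attacked by (1,3)→{1,3,5}; (2,6)→{5,6,7}. Safe: 2, 4. Place at column 2.
Row 4: attacked by (1,3)→{3,6}; (2,6)→{4,6}; (3,2)→{1,2,3}. Safe: 5, 7. Place at column 5.
Row 5: attacked by (1,3)→{3,7}; (2,6)→{3,6}; (3,2)→{2,4}; (4,5)→{4,5,6}. Safe: 1. Place at column 1.
Row 6: attacked by (1,3)→{3}; (2,6)→{2,6}; (3,2)→{2,5}; (4,5)→{3,5,7}; (5,1)→{1,2}. Safe: 4. Place at column 4.
Row 7: attacked by (1,3)→{3}; (2,6)→{1,6}; (3,2)→{2,6}; (4,5)→{2,5}; (5,1)→{1,3}; (6,4)→{3,4,5}. Safe: 7. Place at column 7.
Columns [3, 6, 2, 5, 1, 4, 7], r−c [-2, -4, 1, -1, 4, 2, 0], r+c [4, 8, 5, 9, 6, 10, 14] are all distinct, so no two queens attack.

(1,3) (2,6) (3,2) (4,5) (5,1) (6,4) (7,7)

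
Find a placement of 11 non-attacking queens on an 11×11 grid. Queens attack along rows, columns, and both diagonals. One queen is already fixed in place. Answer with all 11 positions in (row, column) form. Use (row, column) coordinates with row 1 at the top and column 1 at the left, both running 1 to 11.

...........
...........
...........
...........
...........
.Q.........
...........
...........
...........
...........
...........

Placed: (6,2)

Row 1: attacked by (6,2)→{2,7}. Safe: 1, 3, 4, 5, 6, 8, 9, 10, 11. Place at column 4.
Row 2: attacked by (1,4)→{3,4,5}; (6,2)→{2,6}. Safe: 1, 7, 8, 9, 10, 11. Place at column 9.
Row 3: attacked by (1,4)→{2,4,6}; (2,9)→{8,9,10}; (6,2)→{2,5}. Safe: 1, 3, 7, 11. Place at column 11.
Row 4: attacked by (1,4)→{1,4,7}; (2,9)→{7,9,11}; (3,11)→{10,11}; (6,2)→{2,4}. Safe: 3, 5, 6, 8. Place at column 3.
Row 5: attacked by (1,4)→{4,8}; (2,9)→{6,9}; (3,11)→{9,11}; (4,3)→{2,3,4}; (6,2)→{1,2,3}. Safe: 5, 7, 10. Place at column 7.
Row 7: attacked by (1,4)→{4,10}; (2,9)→{4,9}; (3,11)→{7,11}; (4,3)→{3,6}; (5,7)→{5,7,9}; (6,2)→{1,2,3}. Safe: 8. Place at column 8.
Row 8: attacked by (1,4)→{4,11}; (2,9)→{3,9}; (3,11)→{6,11}; (4,3)→{3,7}; (5,7)→{4,7,10}; (6,2)→{2,4}; (7,8)→{7,8,9}. Safe: 1, 5. Place at column 5.
Row 9: attacked by (1,4)→{4}; (2,9)→{2,9}; (3,11)→{5,11}; (4,3)→{3,8}; (5,7)→{3,7,11}; (6,2)→{2,5}; (7,8)→{6,8,10}; (8,5)→{4,5,6}. Safe: 1. Place at column 1.
Row 10: attacked by (1,4)→{4}; (2,9)→{1,9}; (3,11)→{4,11}; (4,3)→{3,9}; (5,7)→{2,7}; (6,2)→{2,6}; (7,8)→{5,8,11}; (8,5)→{3,5,7}; (9,1)→{1,2}. Safe: 10. Place at column 10.
Row 11: attacked by (1,4)→{4}; (2,9)→{9}; (3,11)→{3,11}; (4,3)→{3,10}; (5,7)→{1,7}; (6,2)→{2,7}; (7,8)→{4,8}; (8,5)→{2,5,8}; (9,1)→{1,3}; (10,10)→{9,10,11}. Safe: 6. Place at column 6.
Columns [4, 9, 11, 3, 7, 2, 8, 5, 1, 10, 6], r−c [-3, -7, -8, 1, -2, 4, -1, 3, 8, 0, 5], r+c [5, 11, 14, 7, 12, 8, 15, 13, 10, 20, 17] are all distinct, so no two queens attack.

(1,4) (2,9) (3,11) (4,3) (5,7) (6,2) (7,8) (8,5) (9,1) (10,10) (11,6)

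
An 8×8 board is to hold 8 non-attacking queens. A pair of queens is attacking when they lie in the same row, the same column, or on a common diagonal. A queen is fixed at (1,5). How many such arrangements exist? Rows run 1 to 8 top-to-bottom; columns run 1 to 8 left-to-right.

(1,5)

Branch on row 2: col 1 → 3; col 2 → 4; col 3 → 3; col 7 → 6; col 8 → 2.
Sum: 3 + 4 + 3 + 6 + 2 = 18.

18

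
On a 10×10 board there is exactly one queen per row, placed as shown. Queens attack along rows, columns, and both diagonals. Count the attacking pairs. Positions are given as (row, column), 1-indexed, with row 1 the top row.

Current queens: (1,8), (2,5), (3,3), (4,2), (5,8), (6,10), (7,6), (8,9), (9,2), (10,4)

5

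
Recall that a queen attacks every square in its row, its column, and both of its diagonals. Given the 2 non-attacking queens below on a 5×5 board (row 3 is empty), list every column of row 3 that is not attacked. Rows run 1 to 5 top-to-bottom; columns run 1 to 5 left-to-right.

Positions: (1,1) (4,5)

(1,1) attacks row 3 at column 1 and diagonals 3.
(4,5) attacks row 3 at column 5 and diagonals 4.
Attacked columns: {1, 3, 4, 5}. Safe: {2}.

columns 2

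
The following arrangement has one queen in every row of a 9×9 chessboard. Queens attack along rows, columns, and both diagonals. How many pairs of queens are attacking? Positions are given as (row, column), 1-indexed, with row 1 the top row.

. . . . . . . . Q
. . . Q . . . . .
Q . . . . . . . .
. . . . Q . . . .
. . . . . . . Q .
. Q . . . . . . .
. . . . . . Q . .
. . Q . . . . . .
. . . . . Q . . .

0

All columns are distinct and no two queens satisfy |Δrow| = |Δcol|, so no pair attacks.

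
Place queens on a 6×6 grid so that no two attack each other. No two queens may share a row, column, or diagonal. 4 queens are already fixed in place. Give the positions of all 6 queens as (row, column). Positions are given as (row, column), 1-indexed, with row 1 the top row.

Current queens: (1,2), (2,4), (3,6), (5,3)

Row 4: attacked by (1,2)→{2,5}; (2,4)→{2,4,6}; (3,6)→{5,6}; (5,3)→{2,3,4}. Safe: 1. Place at column 1.
Row 6: attacked by (1,2)→{2}; (2,4)→{4}; (3,6)→{3,6}; (4,1)→{1,3}; (5,3)→{2,3,4}. Safe: 5. Place at column 5.
Columns [2, 4, 6, 1, 3, 5], r−c [-1, -2, -3, 3, 2, 1], r+c [3, 6, 9, 5, 8, 11] are all distinct, so no two queens attack.

(1,2) (2,4) (3,6) (4,1) (5,3) (6,5)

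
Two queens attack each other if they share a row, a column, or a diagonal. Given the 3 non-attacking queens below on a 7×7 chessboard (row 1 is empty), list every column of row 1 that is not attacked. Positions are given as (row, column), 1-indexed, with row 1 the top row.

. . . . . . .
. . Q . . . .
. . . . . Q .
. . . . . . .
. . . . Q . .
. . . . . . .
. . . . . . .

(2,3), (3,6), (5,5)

columns 7

(2,3) attacks row 1 at column 3 and diagonals 2, 4.
(3,6) attacks row 1 at column 6 and diagonals 4.
(5,5) attacks row 1 at column 5 and diagonals 1.
Attacked columns: {1, 2, 3, 4, 5, 6}. Safe: {7}.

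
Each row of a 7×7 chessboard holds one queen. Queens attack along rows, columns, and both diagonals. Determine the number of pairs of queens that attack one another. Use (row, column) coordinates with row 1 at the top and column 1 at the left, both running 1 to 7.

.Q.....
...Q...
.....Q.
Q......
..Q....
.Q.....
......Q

2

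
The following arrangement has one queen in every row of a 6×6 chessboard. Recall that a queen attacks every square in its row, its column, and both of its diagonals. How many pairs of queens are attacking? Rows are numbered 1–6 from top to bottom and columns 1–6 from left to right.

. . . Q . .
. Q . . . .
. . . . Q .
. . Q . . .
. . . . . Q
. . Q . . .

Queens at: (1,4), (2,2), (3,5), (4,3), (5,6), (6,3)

Same column: (4,3)–(6,3) (column 3).
Total attacking pairs: 1.

1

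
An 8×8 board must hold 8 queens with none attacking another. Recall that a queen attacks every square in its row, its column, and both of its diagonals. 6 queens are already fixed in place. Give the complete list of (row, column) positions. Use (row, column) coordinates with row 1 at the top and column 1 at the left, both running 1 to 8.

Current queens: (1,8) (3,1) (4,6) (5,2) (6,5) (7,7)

Row 2: attacked by (1,8)→{7,8}; (3,1)→{1,2}; (4,6)→{4,6,8}; (5,2)→{2,5}; (6,5)→{1,5}; (7,7)→{2,7}. Safe: 3. Place at column 3.
Row 8: attacked by (1,8)→{1,8}; (2,3)→{3}; (3,1)→{1,6}; (4,6)→{2,6}; (5,2)→{2,5}; (6,5)→{3,5,7}; (7,7)→{6,7,8}. Safe: 4. Place at column 4.
Columns [8, 3, 1, 6, 2, 5, 7, 4], r−c [-7, -1, 2, -2, 3, 1, 0, 4], r+c [9, 5, 4, 10, 7, 11, 14, 12] are all distinct, so no two queens attack.

(1,8) (2,3) (3,1) (4,6) (5,2) (6,5) (7,7) (8,4)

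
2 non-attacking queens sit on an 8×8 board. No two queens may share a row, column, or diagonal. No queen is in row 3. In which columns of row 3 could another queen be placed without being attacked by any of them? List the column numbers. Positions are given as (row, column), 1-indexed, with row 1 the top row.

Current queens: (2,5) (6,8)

columns 1, 2, 3, 7

(2,5) attacks row 3 at column 5 and diagonals 4, 6.
(6,8) attacks row 3 at column 8 and diagonals 5.
Attacked columns: {4, 5, 6, 8}. Safe: {1, 2, 3, 7}.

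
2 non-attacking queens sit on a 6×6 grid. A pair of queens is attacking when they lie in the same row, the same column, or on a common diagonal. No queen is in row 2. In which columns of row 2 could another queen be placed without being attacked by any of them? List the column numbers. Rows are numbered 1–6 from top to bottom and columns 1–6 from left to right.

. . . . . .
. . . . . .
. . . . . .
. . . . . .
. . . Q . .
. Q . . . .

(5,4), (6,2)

(5,4) attacks row 2 at column 4 and diagonals 1.
(6,2) attacks row 2 at column 2 and diagonals 6.
Attacked columns: {1, 2, 4, 6}. Safe: {3, 5}.

columns 3, 5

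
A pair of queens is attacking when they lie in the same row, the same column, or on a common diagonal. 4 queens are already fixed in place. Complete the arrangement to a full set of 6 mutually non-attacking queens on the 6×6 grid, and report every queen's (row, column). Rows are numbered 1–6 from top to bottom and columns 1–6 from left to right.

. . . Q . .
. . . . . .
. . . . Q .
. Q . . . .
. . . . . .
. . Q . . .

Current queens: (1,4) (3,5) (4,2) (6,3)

(1,4) (2,1) (3,5) (4,2) (5,6) (6,3)

Row 2: attacked by (1,4)→{3,4,5}; (3,5)→{4,5,6}; (4,2)→{2,4}; (6,3)→{3}. Safe: 1. Place at column 1.
Row 5: attacked by (1,4)→{4}; (2,1)→{1,4}; (3,5)→{3,5}; (4,2)→{1,2,3}; (6,3)→{2,3,4}. Safe: 6. Place at column 6.
Columns [4, 1, 5, 2, 6, 3], r−c [-3, 1, -2, 2, -1, 3], r+c [5, 3, 8, 6, 11, 9] are all distinct, so no two queens attack.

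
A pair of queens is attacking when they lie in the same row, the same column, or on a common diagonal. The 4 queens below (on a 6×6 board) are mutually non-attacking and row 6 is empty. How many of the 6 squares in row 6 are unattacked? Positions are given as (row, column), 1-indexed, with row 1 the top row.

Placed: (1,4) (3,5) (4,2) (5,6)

2

(1,4) attacks row 6 at column 4.
(3,5) attacks row 6 at column 5 and diagonals 2.
(4,2) attacks row 6 at column 2 and diagonals 4.
(5,6) attacks row 6 at column 6 and diagonals 5.
Attacked columns: {2, 4, 5, 6}. Safe: {1, 3}.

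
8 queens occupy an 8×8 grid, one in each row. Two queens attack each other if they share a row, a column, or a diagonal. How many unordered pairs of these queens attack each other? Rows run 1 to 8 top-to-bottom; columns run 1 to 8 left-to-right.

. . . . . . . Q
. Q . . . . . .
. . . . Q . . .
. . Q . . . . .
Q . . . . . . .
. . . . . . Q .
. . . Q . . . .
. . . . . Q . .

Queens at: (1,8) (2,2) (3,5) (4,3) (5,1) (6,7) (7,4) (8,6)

0

All columns are distinct and no two queens satisfy |Δrow| = |Δcol|, so no pair attacks.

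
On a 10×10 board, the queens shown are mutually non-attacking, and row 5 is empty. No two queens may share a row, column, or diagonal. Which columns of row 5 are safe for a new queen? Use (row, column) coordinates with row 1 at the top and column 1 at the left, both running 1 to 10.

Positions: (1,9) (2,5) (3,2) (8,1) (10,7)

(1,9) attacks row 5 at column 9 and diagonals 5.
(2,5) attacks row 5 at column 5 and diagonals 2, 8.
(3,2) attacks row 5 at column 2 and diagonals 4.
(8,1) attacks row 5 at column 1 and diagonals 4.
(10,7) attacks row 5 at column 7 and diagonals 2.
Attacked columns: {1, 2, 4, 5, 7, 8, 9}. Safe: {3, 6, 10}.

columns 3, 6, 10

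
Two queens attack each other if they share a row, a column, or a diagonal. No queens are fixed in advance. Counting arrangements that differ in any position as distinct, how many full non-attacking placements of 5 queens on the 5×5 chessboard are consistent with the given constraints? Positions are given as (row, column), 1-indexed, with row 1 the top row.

10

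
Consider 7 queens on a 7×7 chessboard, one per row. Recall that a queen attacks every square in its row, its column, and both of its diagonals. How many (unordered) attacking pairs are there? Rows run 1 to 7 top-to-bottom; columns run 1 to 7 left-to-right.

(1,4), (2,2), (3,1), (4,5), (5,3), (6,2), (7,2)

7

Same column: (2,2)–(6,2) (column 2); (2,2)–(7,2) (column 2); (6,2)–(7,2) (column 2).
Same diagonal: (2,2)–(3,1) (|2−3| = |2−1| = 1); (3,1)–(5,3) (|3−5| = |1−3| = 2); (4,5)–(7,2) (|4−7| = |5−2| = 3); (5,3)–(6,2) (|5−6| = |3−2| = 1).
Total attacking pairs: 7.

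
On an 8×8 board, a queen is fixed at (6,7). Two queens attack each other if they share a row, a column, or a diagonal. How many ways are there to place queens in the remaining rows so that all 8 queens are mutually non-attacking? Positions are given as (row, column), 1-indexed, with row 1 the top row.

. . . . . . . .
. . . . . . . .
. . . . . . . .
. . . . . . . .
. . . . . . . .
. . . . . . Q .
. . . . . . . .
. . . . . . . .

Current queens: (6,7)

14

Branch on row 1: col 1 → 1; col 3 → 4; col 4 → 3; col 5 → 3; col 6 → 2; col 8 → 1.
Sum: 1 + 4 + 3 + 3 + 2 + 1 = 14.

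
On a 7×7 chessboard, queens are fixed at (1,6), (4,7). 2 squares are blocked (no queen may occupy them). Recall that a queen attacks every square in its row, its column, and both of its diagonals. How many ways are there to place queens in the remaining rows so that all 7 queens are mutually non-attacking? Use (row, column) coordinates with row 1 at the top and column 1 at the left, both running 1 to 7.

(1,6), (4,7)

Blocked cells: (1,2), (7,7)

2

Branch on row 2: col 1 → 0; col 2 → 0; col 3 → 1; col 4 → 1.
Sum: 0 + 0 + 1 + 1 = 2.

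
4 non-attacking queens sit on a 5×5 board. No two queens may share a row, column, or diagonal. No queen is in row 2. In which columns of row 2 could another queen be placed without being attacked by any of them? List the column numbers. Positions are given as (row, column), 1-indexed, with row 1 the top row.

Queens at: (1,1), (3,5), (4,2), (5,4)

(1,1) attacks row 2 at column 1 and diagonals 2.
(3,5) attacks row 2 at column 5 and diagonals 4.
(4,2) attacks row 2 at column 2 and diagonals 4.
(5,4) attacks row 2 at column 4 and diagonals 1.
Attacked columns: {1, 2, 4, 5}. Safe: {3}.

columns 3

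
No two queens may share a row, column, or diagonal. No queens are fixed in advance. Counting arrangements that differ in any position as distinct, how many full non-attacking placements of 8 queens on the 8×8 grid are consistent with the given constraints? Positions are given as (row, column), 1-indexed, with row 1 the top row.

Branch on row 1: col 1 → 4; col 2 → 8; col 3 → 16; col 4 → 18; col 5 → 18; col 6 → 16; col 7 → 8; col 8 → 4.
Sum: 4 + 8 + 16 + 18 + 18 + 16 + 8 + 4 = 92.
(This is the classic 8-queens count.)

92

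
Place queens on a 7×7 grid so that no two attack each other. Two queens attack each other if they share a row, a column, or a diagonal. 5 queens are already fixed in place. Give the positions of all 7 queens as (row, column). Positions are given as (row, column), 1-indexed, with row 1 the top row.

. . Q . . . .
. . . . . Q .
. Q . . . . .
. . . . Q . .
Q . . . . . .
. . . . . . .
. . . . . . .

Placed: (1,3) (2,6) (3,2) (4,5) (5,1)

(1,3) (2,6) (3,2) (4,5) (5,1) (6,4) (7,7)

Row 6: attacked by (1,3)→{3}; (2,6)→{2,6}; (3,2)→{2,5}; (4,5)→{3,5,7}; (5,1)→{1,2}. Safe: 4. Place at column 4.
Row 7: attacked by (1,3)→{3}; (2,6)→{1,6}; (3,2)→{2,6}; (4,5)→{2,5}; (5,1)→{1,3}; (6,4)→{3,4,5}. Safe: 7. Place at column 7.
Columns [3, 6, 2, 5, 1, 4, 7], r−c [-2, -4, 1, -1, 4, 2, 0], r+c [4, 8, 5, 9, 6, 10, 14] are all distinct, so no two queens attack.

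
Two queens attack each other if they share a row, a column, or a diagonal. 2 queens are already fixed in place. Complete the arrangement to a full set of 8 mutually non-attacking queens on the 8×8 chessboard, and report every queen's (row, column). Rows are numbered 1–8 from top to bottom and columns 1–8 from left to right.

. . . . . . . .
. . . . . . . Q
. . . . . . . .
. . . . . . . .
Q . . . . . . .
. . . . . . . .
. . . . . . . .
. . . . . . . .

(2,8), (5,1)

(1,6) (2,8) (3,2) (4,4) (5,1) (6,7) (7,5) (8,3)

Row 1: attacked by (2,8)→{7,8}; (5,1)→{1,5}. Safe: 2, 3, 4, 6. Place at column 6.
Row 3: attacked by (1,6)→{4,6,8}; (2,8)→{7,8}; (5,1)→{1,3}. Safe: 2, 5. Place at column 2.
Row 4: attacked by (1,6)→{3,6}; (2,8)→{6,8}; (3,2)→{1,2,3}; (5,1)→{1,2}. Safe: 4, 5, 7. Place at column 4.
Row 6: attacked by (1,6)→{1,6}; (2,8)→{4,8}; (3,2)→{2,5}; (4,4)→{2,4,6}; (5,1)→{1,2}. Safe: 3, 7. Place at column 7.
Row 7: attacked by (1,6)→{6}; (2,8)→{3,8}; (3,2)→{2,6}; (4,4)→{1,4,7}; (5,1)→{1,3}; (6,7)→{6,7,8}. Safe: 5. Place at column 5.
Row 8: attacked by (1,6)→{6}; (2,8)→{2,8}; (3,2)→{2,7}; (4,4)→{4,8}; (5,1)→{1,4}; (6,7)→{5,7}; (7,5)→{4,5,6}. Safe: 3. Place at column 3.
Columns [6, 8, 2, 4, 1, 7, 5, 3], r−c [-5, -6, 1, 0, 4, -1, 2, 5], r+c [7, 10, 5, 8, 6, 13, 12, 11] are all distinct, so no two queens attack.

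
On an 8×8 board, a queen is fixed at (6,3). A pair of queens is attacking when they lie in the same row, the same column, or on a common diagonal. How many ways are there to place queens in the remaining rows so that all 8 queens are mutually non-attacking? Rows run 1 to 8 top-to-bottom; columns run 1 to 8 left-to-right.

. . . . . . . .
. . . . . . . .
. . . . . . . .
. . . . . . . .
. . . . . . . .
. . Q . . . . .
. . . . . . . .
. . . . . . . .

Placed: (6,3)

4

Branch on row 1: col 1 → 0; col 2 → 0; col 4 → 2; col 5 → 1; col 6 → 1; col 7 → 0.
Sum: 0 + 0 + 2 + 1 + 1 + 0 = 4.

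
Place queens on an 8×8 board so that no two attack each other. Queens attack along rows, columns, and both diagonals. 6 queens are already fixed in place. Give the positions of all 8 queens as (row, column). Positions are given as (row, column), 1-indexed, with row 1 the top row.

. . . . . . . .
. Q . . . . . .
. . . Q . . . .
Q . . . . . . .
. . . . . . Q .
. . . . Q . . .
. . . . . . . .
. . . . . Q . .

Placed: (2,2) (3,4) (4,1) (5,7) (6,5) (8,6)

Row 1: attacked by (2,2)→{1,2,3}; (3,4)→{2,4,6}; (4,1)→{1,4}; (5,7)→{3,7}; (6,5)→{5}; (8,6)→{6}. Safe: 8. Place at column 8.
Row 7: attacked by (1,8)→{2,8}; (2,2)→{2,7}; (3,4)→{4,8}; (4,1)→{1,4}; (5,7)→{5,7}; (6,5)→{4,5,6}; (8,6)→{5,6,7}. Safe: 3. Place at column 3.
Columns [8, 2, 4, 1, 7, 5, 3, 6], r−c [-7, 0, -1, 3, -2, 1, 4, 2], r+c [9, 4, 7, 5, 12, 11, 10, 14] are all distinct, so no two queens attack.

(1,8) (2,2) (3,4) (4,1) (5,7) (6,5) (7,3) (8,6)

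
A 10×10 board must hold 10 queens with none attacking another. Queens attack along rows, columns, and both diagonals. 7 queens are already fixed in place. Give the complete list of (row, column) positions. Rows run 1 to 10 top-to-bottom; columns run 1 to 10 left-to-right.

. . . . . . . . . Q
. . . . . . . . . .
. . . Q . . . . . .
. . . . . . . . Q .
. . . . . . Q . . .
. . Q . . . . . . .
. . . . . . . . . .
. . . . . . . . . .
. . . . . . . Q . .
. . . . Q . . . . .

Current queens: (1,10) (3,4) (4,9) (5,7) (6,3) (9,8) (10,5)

Row 2: attacked by (1,10)→{9,10}; (3,4)→{3,4,5}; (4,9)→{7,9}; (5,7)→{4,7,10}; (6,3)→{3,7}; (9,8)→{1,8}; (10,5)→{5}. Safe: 2, 6. Place at column 2.
Row 7: attacked by (1,10)→{4,10}; (2,2)→{2,7}; (3,4)→{4,8}; (4,9)→{6,9}; (5,7)→{5,7,9}; (6,3)→{2,3,4}; (9,8)→{6,8,10}; (10,5)→{2,5,8}. Safe: 1. Place at column 1.
Row 8: attacked by (1,10)→{3,10}; (2,2)→{2,8}; (3,4)→{4,9}; (4,9)→{5,9}; (5,7)→{4,7,10}; (6,3)→{1,3,5}; (7,1)→{1,2}; (9,8)→{7,8,9}; (10,5)→{3,5,7}. Safe: 6. Place at column 6.
Columns [10, 2, 4, 9, 7, 3, 1, 6, 8, 5], r−c [-9, 0, -1, -5, -2, 3, 6, 2, 1, 5], r+c [11, 4, 7, 13, 12, 9, 8, 14, 17, 15] are all distinct, so no two queens attack.

(1,10) (2,2) (3,4) (4,9) (5,7) (6,3) (7,1) (8,6) (9,8) (10,5)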